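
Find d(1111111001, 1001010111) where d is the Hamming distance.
XOR = 0110101110, count of 1s = 6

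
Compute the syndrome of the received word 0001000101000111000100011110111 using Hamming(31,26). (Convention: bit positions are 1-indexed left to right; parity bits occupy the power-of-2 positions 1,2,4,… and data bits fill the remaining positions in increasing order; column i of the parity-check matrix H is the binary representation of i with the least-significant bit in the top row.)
Syndrome s = H · r^T (mod 2), r = 0001000101000111000100011110111:
  s[0] = (1010101010101010101010101010101)·(0001000101000111000100011110111) mod 2 = 0+0+0+0+0+0+0+0+0+0+0+0+0+0+1+0+0+0+0+0+0+0+0+0+1+0+1+0+1+0+1 mod 2 = 1
  s[1] = (0110011001100110011001100110011)·(0001000101000111000100011110111) mod 2 = 0+0+0+0+0+0+0+0+0+1+0+0+0+1+1+0+0+0+0+0+0+0+0+0+0+1+1+0+0+1+1 mod 2 = 1
  s[2] = (0001111000011110000111100001111)·(0001000101000111000100011110111) mod 2 = 0+0+0+1+0+0+0+0+0+0+0+0+0+1+1+0+0+0+0+1+0+0+0+0+0+0+0+0+1+1+1 mod 2 = 1
  s[3] = (0000000111111110000000011111111)·(0001000101000111000100011110111) mod 2 = 0+0+0+0+0+0+0+1+0+1+0+0+0+1+1+0+0+0+0+0+0+0+0+1+1+1+1+0+1+1+1 mod 2 = 1
  s[4] = (0000000000000001111111111111111)·(0001000101000111000100011110111) mod 2 = 0+0+0+0+0+0+0+0+0+0+0+0+0+0+0+1+0+0+0+1+0+0+0+1+1+1+1+0+1+1+1 mod 2 = 1
Syndrome = 11111
Non-zero syndrome: error at position 31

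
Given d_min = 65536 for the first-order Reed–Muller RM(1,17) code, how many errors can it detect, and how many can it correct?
Detection only: up to d_min − 1 = 65535 errors.
Correction: up to ⌊(d_min − 1)/2⌋ = ⌊65535/2⌋ = 32767 errors.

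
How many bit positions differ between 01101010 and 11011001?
XOR = 10110011, count of 1s = 5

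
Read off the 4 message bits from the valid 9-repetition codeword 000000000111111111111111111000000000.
Split into 9-bit blocks: 000000000 111111111 111111111 000000000
Data = 0110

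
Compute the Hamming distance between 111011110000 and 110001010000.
XOR = 001010100000, count of 1s = 3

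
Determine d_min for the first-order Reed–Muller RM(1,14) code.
d_min = 8192 (RM(1,14) has length 16384 and minimum distance 2^(m−1) = 8192).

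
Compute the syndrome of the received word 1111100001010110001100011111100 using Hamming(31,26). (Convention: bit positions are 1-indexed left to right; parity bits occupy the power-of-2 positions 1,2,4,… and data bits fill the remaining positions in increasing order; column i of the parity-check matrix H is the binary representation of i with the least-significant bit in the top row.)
Syndrome s = H · r^T (mod 2), r = 1111100001010110001100011111100:
  s[0] = (1010101010101010101010101010101)·(1111100001010110001100011111100) mod 2 = 1+0+1+0+1+0+0+0+0+0+0+0+0+0+1+0+0+0+1+0+0+0+0+0+1+0+1+0+1+0+0 mod 2 = 0
  s[1] = (0110011001100110011001100110011)·(1111100001010110001100011111100) mod 2 = 0+1+1+0+0+0+0+0+0+1+0+0+0+1+1+0+0+0+1+0+0+0+0+0+0+1+1+0+0+0+0 mod 2 = 0
  s[2] = (0001111000011110000111100001111)·(1111100001010110001100011111100) mod 2 = 0+0+0+1+1+0+0+0+0+0+0+1+0+1+1+0+0+0+0+1+0+0+0+0+0+0+0+1+1+0+0 mod 2 = 0
  s[3] = (0000000111111110000000011111111)·(1111100001010110001100011111100) mod 2 = 0+0+0+0+0+0+0+0+0+1+0+1+0+1+1+0+0+0+0+0+0+0+0+1+1+1+1+1+1+0+0 mod 2 = 0
  s[4] = (0000000000000001111111111111111)·(1111100001010110001100011111100) mod 2 = 0+0+0+0+0+0+0+0+0+0+0+0+0+0+0+0+0+0+1+1+0+0+0+1+1+1+1+1+1+0+0 mod 2 = 0
Syndrome = 00000
s = 0: no error detected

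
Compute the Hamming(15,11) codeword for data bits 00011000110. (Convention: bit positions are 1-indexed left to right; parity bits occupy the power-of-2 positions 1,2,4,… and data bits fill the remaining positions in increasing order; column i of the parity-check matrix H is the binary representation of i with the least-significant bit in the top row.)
Codeword c = d · G (mod 2), d = 00011000110:
  c[0] = d·G[:,0] = (00011000110)·(11011010101) mod 2 = 0+0+0+1+1+0+0+0+1+0+0 mod 2 = 1
  c[1] = d·G[:,1] = (00011000110)·(10110110011) mod 2 = 0+0+0+1+0+0+0+0+0+1+0 mod 2 = 0
  c[2] = d·G[:,2] = (00011000110)·(10000000000) mod 2 = 0+0+0+0+0+0+0+0+0+0+0 mod 2 = 0
  c[3] = d·G[:,3] = (00011000110)·(01110001111) mod 2 = 0+0+0+1+0+0+0+0+1+1+0 mod 2 = 1
  c[4] = d·G[:,4] = (00011000110)·(01000000000) mod 2 = 0+0+0+0+0+0+0+0+0+0+0 mod 2 = 0
  c[5] = d·G[:,5] = (00011000110)·(00100000000) mod 2 = 0+0+0+0+0+0+0+0+0+0+0 mod 2 = 0
  c[6] = d·G[:,6] = (00011000110)·(00010000000) mod 2 = 0+0+0+1+0+0+0+0+0+0+0 mod 2 = 1
  c[7] = d·G[:,7] = (00011000110)·(00001111111) mod 2 = 0+0+0+0+1+0+0+0+1+1+0 mod 2 = 1
  c[8] = d·G[:,8] = (00011000110)·(00001000000) mod 2 = 0+0+0+0+1+0+0+0+0+0+0 mod 2 = 1
  c[9] = d·G[:,9] = (00011000110)·(00000100000) mod 2 = 0+0+0+0+0+0+0+0+0+0+0 mod 2 = 0
  c[10] = d·G[:,10] = (00011000110)·(00000010000) mod 2 = 0+0+0+0+0+0+0+0+0+0+0 mod 2 = 0
  c[11] = d·G[:,11] = (00011000110)·(00000001000) mod 2 = 0+0+0+0+0+0+0+0+0+0+0 mod 2 = 0
  c[12] = d·G[:,12] = (00011000110)·(00000000100) mod 2 = 0+0+0+0+0+0+0+0+1+0+0 mod 2 = 1
  c[13] = d·G[:,13] = (00011000110)·(00000000010) mod 2 = 0+0+0+0+0+0+0+0+0+1+0 mod 2 = 1
  c[14] = d·G[:,14] = (00011000110)·(00000000001) mod 2 = 0+0+0+0+0+0+0+0+0+0+0 mod 2 = 0
Codeword = 100100111000110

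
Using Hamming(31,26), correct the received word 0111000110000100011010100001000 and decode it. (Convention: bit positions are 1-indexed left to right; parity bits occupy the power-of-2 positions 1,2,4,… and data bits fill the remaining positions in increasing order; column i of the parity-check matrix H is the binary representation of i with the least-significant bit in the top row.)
Syndrome s = H · r^T (mod 2), r = 0111000110000100011010100001000:
  s[0] = (1010101010101010101010101010101)·(0111000110000100011010100001000) mod 2 = 0+0+1+0+0+0+0+0+1+0+0+0+0+0+0+0+0+0+1+0+1+0+1+0+0+0+0+0+0+0+0 mod 2 = 1
  s[1] = (0110011001100110011001100110011)·(0111000110000100011010100001000) mod 2 = 0+1+1+0+0+0+0+0+0+0+0+0+0+1+0+0+0+1+1+0+0+0+1+0+0+0+0+0+0+0+0 mod 2 = 0
  s[2] = (0001111000011110000111100001111)·(0111000110000100011010100001000) mod 2 = 0+0+0+1+0+0+0+0+0+0+0+0+0+1+0+0+0+0+0+0+1+0+1+0+0+0+0+1+0+0+0 mod 2 = 1
  s[3] = (0000000111111110000000011111111)·(0111000110000100011010100001000) mod 2 = 0+0+0+0+0+0+0+1+1+0+0+0+0+1+0+0+0+0+0+0+0+0+0+0+0+0+0+1+0+0+0 mod 2 = 0
  s[4] = (0000000000000001111111111111111)·(0111000110000100011010100001000) mod 2 = 0+0+0+0+0+0+0+0+0+0+0+0+0+0+0+0+0+1+1+0+1+0+1+0+0+0+0+1+0+0+0 mod 2 = 1
Syndrome = 10101
Column 21 of H equals this syndrome → error at bit 21 (1-indexed).
Flip bit 21: 0111000110000100011010100001000 → 0111000110000100011000100001000
Extract data bits at positions {3,5,6,7,9,10,11,12,13,14,15,17,18,19,20,21,22,23,24,25,26,27,28,29,30,31}: 10001000010011000100001000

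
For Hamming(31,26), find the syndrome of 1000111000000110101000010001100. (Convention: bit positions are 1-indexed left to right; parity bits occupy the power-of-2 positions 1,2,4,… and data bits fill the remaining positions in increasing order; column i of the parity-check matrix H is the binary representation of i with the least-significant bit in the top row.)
Syndrome s = H · r^T (mod 2), r = 1000111000000110101000010001100:
  s[0] = (1010101010101010101010101010101)·(1000111000000110101000010001100) mod 2 = 1+0+0+0+1+0+1+0+0+0+0+0+0+0+1+0+1+0+1+0+0+0+0+0+0+0+0+0+1+0+0 mod 2 = 1
  s[1] = (0110011001100110011001100110011)·(1000111000000110101000010001100) mod 2 = 0+0+0+0+0+1+1+0+0+0+0+0+0+1+1+0+0+0+1+0+0+0+0+0+0+0+0+0+0+0+0 mod 2 = 1
  s[2] = (0001111000011110000111100001111)·(1000111000000110101000010001100) mod 2 = 0+0+0+0+1+1+1+0+0+0+0+0+0+1+1+0+0+0+0+0+0+0+0+0+0+0+0+1+1+0+0 mod 2 = 1
  s[3] = (0000000111111110000000011111111)·(1000111000000110101000010001100) mod 2 = 0+0+0+0+0+0+0+0+0+0+0+0+0+1+1+0+0+0+0+0+0+0+0+1+0+0+0+1+1+0+0 mod 2 = 1
  s[4] = (0000000000000001111111111111111)·(1000111000000110101000010001100) mod 2 = 0+0+0+0+0+0+0+0+0+0+0+0+0+0+0+0+1+0+1+0+0+0+0+1+0+0+0+1+1+0+0 mod 2 = 1
Syndrome = 11111
Non-zero syndrome: error at position 31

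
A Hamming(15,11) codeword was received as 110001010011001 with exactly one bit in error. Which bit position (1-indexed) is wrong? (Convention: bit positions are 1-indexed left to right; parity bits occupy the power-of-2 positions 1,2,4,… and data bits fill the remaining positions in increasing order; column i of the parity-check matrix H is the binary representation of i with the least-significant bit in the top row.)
Syndrome s = H · r^T (mod 2), r = 110001010011001:
  s[0] = (101010101010101)·(110001010011001) mod 2 = 1+0+0+0+0+0+0+0+0+0+1+0+0+0+1 mod 2 = 1
  s[1] = (011001100110011)·(110001010011001) mod 2 = 0+1+0+0+0+1+0+0+0+0+1+0+0+0+1 mod 2 = 0
  s[2] = (000111100001111)·(110001010011001) mod 2 = 0+0+0+0+0+1+0+0+0+0+0+1+0+0+1 mod 2 = 1
  s[3] = (000000011111111)·(110001010011001) mod 2 = 0+0+0+0+0+0+0+1+0+0+1+1+0+0+1 mod 2 = 0
Syndrome = 1010
Column i of H is the binary representation of i, so the syndrome is the binary index of the flipped bit.
Read s = 1010 with s[0] as LSB: 1·2^0 + 0·2^1 + 1·2^2 + 0·2^3 = 5.
Error is at bit position 5.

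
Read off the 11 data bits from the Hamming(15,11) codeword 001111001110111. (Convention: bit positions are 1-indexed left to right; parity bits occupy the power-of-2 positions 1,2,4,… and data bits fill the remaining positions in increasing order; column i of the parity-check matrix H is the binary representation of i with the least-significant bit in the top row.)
Parity bits occupy power-of-2 positions; data bits are at positions {3,5,6,7,9,10,11,12,13,14,15} (1-indexed).
Extract: c[3]=1 c[5]=1 c[6]=1 c[7]=0 c[9]=1 c[10]=1 c[11]=1 c[12]=0 c[13]=1 c[14]=1 c[15]=1
Data = 11101110111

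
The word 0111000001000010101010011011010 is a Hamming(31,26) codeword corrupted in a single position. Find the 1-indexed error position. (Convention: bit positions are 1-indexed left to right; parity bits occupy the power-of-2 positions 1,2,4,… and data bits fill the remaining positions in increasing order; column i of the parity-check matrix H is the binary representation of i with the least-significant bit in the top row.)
Syndrome s = H · r^T (mod 2), r = 0111000001000010101010011011010:
  s[0] = (1010101010101010101010101010101)·(0111000001000010101010011011010) mod 2 = 0+0+1+0+0+0+0+0+0+0+0+0+0+0+1+0+1+0+1+0+1+0+0+0+1+0+1+0+0+0+0 mod 2 = 1
  s[1] = (0110011001100110011001100110011)·(0111000001000010101010011011010) mod 2 = 0+1+1+0+0+0+0+0+0+1+0+0+0+0+1+0+0+0+1+0+0+0+0+0+0+0+1+0+0+1+0 mod 2 = 1
  s[2] = (0001111000011110000111100001111)·(0111000001000010101010011011010) mod 2 = 0+0+0+1+0+0+0+0+0+0+0+0+0+0+1+0+0+0+0+0+1+0+0+0+0+0+0+1+0+1+0 mod 2 = 1
  s[3] = (0000000111111110000000011111111)·(0111000001000010101010011011010) mod 2 = 0+0+0+0+0+0+0+0+0+1+0+0+0+0+1+0+0+0+0+0+0+0+0+1+1+0+1+1+0+1+0 mod 2 = 1
  s[4] = (0000000000000001111111111111111)·(0111000001000010101010011011010) mod 2 = 0+0+0+0+0+0+0+0+0+0+0+0+0+0+0+0+1+0+1+0+1+0+0+1+1+0+1+1+0+1+0 mod 2 = 0
Syndrome = 11110
Column i of H is the binary representation of i, so the syndrome is the binary index of the flipped bit.
Read s = 11110 with s[0] as LSB: 1·2^0 + 1·2^1 + 1·2^2 + 1·2^3 + 0·2^4 = 15.
Error is at bit position 15.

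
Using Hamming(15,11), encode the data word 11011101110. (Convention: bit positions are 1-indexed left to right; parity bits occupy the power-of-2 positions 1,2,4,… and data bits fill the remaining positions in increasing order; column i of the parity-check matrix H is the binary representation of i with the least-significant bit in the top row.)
Codeword c = d · G (mod 2), d = 11011101110:
  c[0] = d·G[:,0] = (11011101110)·(11011010101) mod 2 = 1+1+0+1+1+0+0+0+1+0+0 mod 2 = 1
  c[1] = d·G[:,1] = (11011101110)·(10110110011) mod 2 = 1+0+0+1+0+1+0+0+0+1+0 mod 2 = 0
  c[2] = d·G[:,2] = (11011101110)·(10000000000) mod 2 = 1+0+0+0+0+0+0+0+0+0+0 mod 2 = 1
  c[3] = d·G[:,3] = (11011101110)·(01110001111) mod 2 = 0+1+0+1+0+0+0+1+1+1+0 mod 2 = 1
  c[4] = d·G[:,4] = (11011101110)·(01000000000) mod 2 = 0+1+0+0+0+0+0+0+0+0+0 mod 2 = 1
  c[5] = d·G[:,5] = (11011101110)·(00100000000) mod 2 = 0+0+0+0+0+0+0+0+0+0+0 mod 2 = 0
  c[6] = d·G[:,6] = (11011101110)·(00010000000) mod 2 = 0+0+0+1+0+0+0+0+0+0+0 mod 2 = 1
  c[7] = d·G[:,7] = (11011101110)·(00001111111) mod 2 = 0+0+0+0+1+1+0+1+1+1+0 mod 2 = 1
  c[8] = d·G[:,8] = (11011101110)·(00001000000) mod 2 = 0+0+0+0+1+0+0+0+0+0+0 mod 2 = 1
  c[9] = d·G[:,9] = (11011101110)·(00000100000) mod 2 = 0+0+0+0+0+1+0+0+0+0+0 mod 2 = 1
  c[10] = d·G[:,10] = (11011101110)·(00000010000) mod 2 = 0+0+0+0+0+0+0+0+0+0+0 mod 2 = 0
  c[11] = d·G[:,11] = (11011101110)·(00000001000) mod 2 = 0+0+0+0+0+0+0+1+0+0+0 mod 2 = 1
  c[12] = d·G[:,12] = (11011101110)·(00000000100) mod 2 = 0+0+0+0+0+0+0+0+1+0+0 mod 2 = 1
  c[13] = d·G[:,13] = (11011101110)·(00000000010) mod 2 = 0+0+0+0+0+0+0+0+0+1+0 mod 2 = 1
  c[14] = d·G[:,14] = (11011101110)·(00000000001) mod 2 = 0+0+0+0+0+0+0+0+0+0+0 mod 2 = 0
Codeword = 101110111101110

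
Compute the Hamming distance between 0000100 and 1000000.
XOR = 1000100, count of 1s = 2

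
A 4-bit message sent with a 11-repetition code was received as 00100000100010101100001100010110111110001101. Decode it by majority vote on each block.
Split into 11-bit blocks and majority-vote each:
  block 1 = 00100000100: 2 ones, 9 zeros → 0
  block 2 = 01010110000: 4 ones, 7 zeros → 0
  block 3 = 11000101101: 6 ones, 5 zeros → 1
  block 4 = 11110001101: 7 ones, 4 zeros → 1
Decoded = 0011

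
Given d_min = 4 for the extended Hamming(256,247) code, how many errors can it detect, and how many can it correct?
Detection only: up to d_min − 1 = 3 errors.
Correction: up to ⌊(d_min − 1)/2⌋ = ⌊3/2⌋ = 1 errors.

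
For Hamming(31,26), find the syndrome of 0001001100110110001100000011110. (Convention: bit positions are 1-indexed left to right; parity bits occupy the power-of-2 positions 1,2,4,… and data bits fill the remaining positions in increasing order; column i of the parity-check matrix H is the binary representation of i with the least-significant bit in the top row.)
Syndrome s = H · r^T (mod 2), r = 0001001100110110001100000011110:
  s[0] = (1010101010101010101010101010101)·(0001001100110110001100000011110) mod 2 = 0+0+0+0+0+0+1+0+0+0+1+0+0+0+1+0+0+0+1+0+0+0+0+0+0+0+1+0+1+0+0 mod 2 = 0
  s[1] = (0110011001100110011001100110011)·(0001001100110110001100000011110) mod 2 = 0+0+0+0+0+0+1+0+0+0+1+0+0+1+1+0+0+0+1+0+0+0+0+0+0+0+1+0+0+1+0 mod 2 = 1
  s[2] = (0001111000011110000111100001111)·(0001001100110110001100000011110) mod 2 = 0+0+0+1+0+0+1+0+0+0+0+1+0+1+1+0+0+0+0+1+0+0+0+0+0+0+0+1+1+1+0 mod 2 = 1
  s[3] = (0000000111111110000000011111111)·(0001001100110110001100000011110) mod 2 = 0+0+0+0+0+0+0+1+0+0+1+1+0+1+1+0+0+0+0+0+0+0+0+0+0+0+1+1+1+1+0 mod 2 = 1
  s[4] = (0000000000000001111111111111111)·(0001001100110110001100000011110) mod 2 = 0+0+0+0+0+0+0+0+0+0+0+0+0+0+0+0+0+0+1+1+0+0+0+0+0+0+1+1+1+1+0 mod 2 = 0
Syndrome = 01110
Non-zero syndrome: error at position 14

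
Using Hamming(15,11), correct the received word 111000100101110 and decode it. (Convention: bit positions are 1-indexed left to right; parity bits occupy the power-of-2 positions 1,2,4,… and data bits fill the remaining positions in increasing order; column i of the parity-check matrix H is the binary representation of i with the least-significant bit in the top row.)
Syndrome s = H · r^T (mod 2), r = 111000100101110:
  s[0] = (101010101010101)·(111000100101110) mod 2 = 1+0+1+0+0+0+1+0+0+0+0+0+1+0+0 mod 2 = 0
  s[1] = (011001100110011)·(111000100101110) mod 2 = 0+1+1+0+0+0+1+0+0+1+0+0+0+1+0 mod 2 = 1
  s[2] = (000111100001111)·(111000100101110) mod 2 = 0+0+0+0+0+0+1+0+0+0+0+1+1+1+0 mod 2 = 0
  s[3] = (000000011111111)·(111000100101110) mod 2 = 0+0+0+0+0+0+0+0+0+1+0+1+1+1+0 mod 2 = 0
Syndrome = 0100
Column 2 of H equals this syndrome → error at bit 2 (1-indexed).
Flip bit 2: 111000100101110 → 101000100101110
Extract data bits at positions {3,5,6,7,9,10,11,12,13,14,15}: 10010101110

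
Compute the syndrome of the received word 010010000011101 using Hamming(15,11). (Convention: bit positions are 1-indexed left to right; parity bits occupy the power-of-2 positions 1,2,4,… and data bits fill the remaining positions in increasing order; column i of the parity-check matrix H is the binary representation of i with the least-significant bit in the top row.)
Syndrome s = H · r^T (mod 2), r = 010010000011101:
  s[0] = (101010101010101)·(010010000011101) mod 2 = 0+0+0+0+1+0+0+0+0+0+1+0+1+0+1 mod 2 = 0
  s[1] = (011001100110011)·(010010000011101) mod 2 = 0+1+0+0+0+0+0+0+0+0+1+0+0+0+1 mod 2 = 1
  s[2] = (000111100001111)·(010010000011101) mod 2 = 0+0+0+0+1+0+0+0+0+0+0+1+1+0+1 mod 2 = 0
  s[3] = (000000011111111)·(010010000011101) mod 2 = 0+0+0+0+0+0+0+0+0+0+1+1+1+0+1 mod 2 = 0
Syndrome = 0100
Non-zero syndrome: error at position 2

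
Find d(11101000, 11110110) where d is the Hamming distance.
XOR = 00011110, count of 1s = 4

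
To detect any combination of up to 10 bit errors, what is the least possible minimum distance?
Detecting e errors requires d_min ≥ e + 1 = 10 + 1 = 11.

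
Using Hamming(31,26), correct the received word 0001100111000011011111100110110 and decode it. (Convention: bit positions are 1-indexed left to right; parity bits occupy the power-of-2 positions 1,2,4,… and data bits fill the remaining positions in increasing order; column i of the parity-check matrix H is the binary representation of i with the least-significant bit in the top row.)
Syndrome s = H · r^T (mod 2), r = 0001100111000011011111100110110:
  s[0] = (1010101010101010101010101010101)·(0001100111000011011111100110110) mod 2 = 0+0+0+0+1+0+0+0+1+0+0+0+0+0+1+0+0+0+1+0+1+0+1+0+0+0+1+0+1+0+0 mod 2 = 0
  s[1] = (0110011001100110011001100110011)·(0001100111000011011111100110110) mod 2 = 0+0+0+0+0+0+0+0+0+1+0+0+0+0+1+0+0+1+1+0+0+1+1+0+0+1+1+0+0+1+0 mod 2 = 1
  s[2] = (0001111000011110000111100001111)·(0001100111000011011111100110110) mod 2 = 0+0+0+1+1+0+0+0+0+0+0+0+0+0+1+0+0+0+0+1+1+1+1+0+0+0+0+0+1+1+0 mod 2 = 1
  s[3] = (0000000111111110000000011111111)·(0001100111000011011111100110110) mod 2 = 0+0+0+0+0+0+0+1+1+1+0+0+0+0+1+0+0+0+0+0+0+0+0+0+0+1+1+0+1+1+0 mod 2 = 0
  s[4] = (0000000000000001111111111111111)·(0001100111000011011111100110110) mod 2 = 0+0+0+0+0+0+0+0+0+0+0+0+0+0+0+1+0+1+1+1+1+1+1+0+0+1+1+0+1+1+0 mod 2 = 1
Syndrome = 01101
Column 22 of H equals this syndrome → error at bit 22 (1-indexed).
Flip bit 22: 0001100111000011011111100110110 → 0001100111000011011110100110110
Extract data bits at positions {3,5,6,7,9,10,11,12,13,14,15,17,18,19,20,21,22,23,24,25,26,27,28,29,30,31}: 01001100001011110100110110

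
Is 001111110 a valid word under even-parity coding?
Sum of all bits: 0+0+1+1+1+1+1+1+0 = 6; 6 mod 2 = 0. Result is 0 → valid parity.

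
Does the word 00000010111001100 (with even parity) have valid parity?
Sum of all bits: 0+0+0+0+0+0+1+0+1+1+1+0+0+1+1+0+0 = 6; 6 mod 2 = 0. Result is 0 → valid parity.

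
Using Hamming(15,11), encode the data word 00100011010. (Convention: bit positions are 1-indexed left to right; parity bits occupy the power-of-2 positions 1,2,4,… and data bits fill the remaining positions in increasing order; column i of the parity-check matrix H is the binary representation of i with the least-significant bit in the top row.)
Codeword c = d · G (mod 2), d = 00100011010:
  c[0] = d·G[:,0] = (00100011010)·(11011010101) mod 2 = 0+0+0+0+0+0+1+0+0+0+0 mod 2 = 1
  c[1] = d·G[:,1] = (00100011010)·(10110110011) mod 2 = 0+0+1+0+0+0+1+0+0+1+0 mod 2 = 1
  c[2] = d·G[:,2] = (00100011010)·(10000000000) mod 2 = 0+0+0+0+0+0+0+0+0+0+0 mod 2 = 0
  c[3] = d·G[:,3] = (00100011010)·(01110001111) mod 2 = 0+0+1+0+0+0+0+1+0+1+0 mod 2 = 1
  c[4] = d·G[:,4] = (00100011010)·(01000000000) mod 2 = 0+0+0+0+0+0+0+0+0+0+0 mod 2 = 0
  c[5] = d·G[:,5] = (00100011010)·(00100000000) mod 2 = 0+0+1+0+0+0+0+0+0+0+0 mod 2 = 1
  c[6] = d·G[:,6] = (00100011010)·(00010000000) mod 2 = 0+0+0+0+0+0+0+0+0+0+0 mod 2 = 0
  c[7] = d·G[:,7] = (00100011010)·(00001111111) mod 2 = 0+0+0+0+0+0+1+1+0+1+0 mod 2 = 1
  c[8] = d·G[:,8] = (00100011010)·(00001000000) mod 2 = 0+0+0+0+0+0+0+0+0+0+0 mod 2 = 0
  c[9] = d·G[:,9] = (00100011010)·(00000100000) mod 2 = 0+0+0+0+0+0+0+0+0+0+0 mod 2 = 0
  c[10] = d·G[:,10] = (00100011010)·(00000010000) mod 2 = 0+0+0+0+0+0+1+0+0+0+0 mod 2 = 1
  c[11] = d·G[:,11] = (00100011010)·(00000001000) mod 2 = 0+0+0+0+0+0+0+1+0+0+0 mod 2 = 1
  c[12] = d·G[:,12] = (00100011010)·(00000000100) mod 2 = 0+0+0+0+0+0+0+0+0+0+0 mod 2 = 0
  c[13] = d·G[:,13] = (00100011010)·(00000000010) mod 2 = 0+0+0+0+0+0+0+0+0+1+0 mod 2 = 1
  c[14] = d·G[:,14] = (00100011010)·(00000000001) mod 2 = 0+0+0+0+0+0+0+0+0+0+0 mod 2 = 0
Codeword = 110101010011010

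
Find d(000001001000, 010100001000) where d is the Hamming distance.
XOR = 010101000000, count of 1s = 3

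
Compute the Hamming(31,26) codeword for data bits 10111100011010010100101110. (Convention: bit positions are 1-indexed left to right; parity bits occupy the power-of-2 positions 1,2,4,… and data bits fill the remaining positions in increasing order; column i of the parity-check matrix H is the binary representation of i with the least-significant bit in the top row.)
Codeword c = d · G (mod 2), d = 10111100011010010100101110:
  c[0] = d·G[:,0] = (10111100011010010100101110)·(11011010101101010101010101) mod 2 = 1+0+0+1+1+0+0+0+0+0+1+0+0+0+0+1+0+1+0+0+0+0+0+1+0+0 mod 2 = 1
  c[1] = d·G[:,1] = (10111100011010010100101110)·(10110110011011001100110011) mod 2 = 1+0+1+1+0+1+0+0+0+1+1+0+1+0+0+0+0+1+0+0+1+0+0+0+1+0 mod 2 = 0
  c[2] = d·G[:,2] = (10111100011010010100101110)·(10000000000000000000000000) mod 2 = 1+0+0+0+0+0+0+0+0+0+0+0+0+0+0+0+0+0+0+0+0+0+0+0+0+0 mod 2 = 1
  c[3] = d·G[:,3] = (10111100011010010100101110)·(01110001111000111100001111) mod 2 = 0+0+1+1+0+0+0+0+0+1+1+0+0+0+0+1+0+1+0+0+0+0+1+1+1+0 mod 2 = 1
  c[4] = d·G[:,4] = (10111100011010010100101110)·(01000000000000000000000000) mod 2 = 0+0+0+0+0+0+0+0+0+0+0+0+0+0+0+0+0+0+0+0+0+0+0+0+0+0 mod 2 = 0
  c[5] = d·G[:,5] = (10111100011010010100101110)·(00100000000000000000000000) mod 2 = 0+0+1+0+0+0+0+0+0+0+0+0+0+0+0+0+0+0+0+0+0+0+0+0+0+0 mod 2 = 1
  c[6] = d·G[:,6] = (10111100011010010100101110)·(00010000000000000000000000) mod 2 = 0+0+0+1+0+0+0+0+0+0+0+0+0+0+0+0+0+0+0+0+0+0+0+0+0+0 mod 2 = 1
  c[7] = d·G[:,7] = (10111100011010010100101110)·(00001111111000000011111111) mod 2 = 0+0+0+0+1+1+0+0+0+1+1+0+0+0+0+0+0+0+0+0+1+0+1+1+1+0 mod 2 = 0
  c[8] = d·G[:,8] = (10111100011010010100101110)·(00001000000000000000000000) mod 2 = 0+0+0+0+1+0+0+0+0+0+0+0+0+0+0+0+0+0+0+0+0+0+0+0+0+0 mod 2 = 1
  c[9] = d·G[:,9] = (10111100011010010100101110)·(00000100000000000000000000) mod 2 = 0+0+0+0+0+1+0+0+0+0+0+0+0+0+0+0+0+0+0+0+0+0+0+0+0+0 mod 2 = 1
  c[10] = d·G[:,10] = (10111100011010010100101110)·(00000010000000000000000000) mod 2 = 0+0+0+0+0+0+0+0+0+0+0+0+0+0+0+0+0+0+0+0+0+0+0+0+0+0 mod 2 = 0
  c[11] = d·G[:,11] = (10111100011010010100101110)·(00000001000000000000000000) mod 2 = 0+0+0+0+0+0+0+0+0+0+0+0+0+0+0+0+0+0+0+0+0+0+0+0+0+0 mod 2 = 0
  c[12] = d·G[:,12] = (10111100011010010100101110)·(00000000100000000000000000) mod 2 = 0+0+0+0+0+0+0+0+0+0+0+0+0+0+0+0+0+0+0+0+0+0+0+0+0+0 mod 2 = 0
  c[13] = d·G[:,13] = (10111100011010010100101110)·(00000000010000000000000000) mod 2 = 0+0+0+0+0+0+0+0+0+1+0+0+0+0+0+0+0+0+0+0+0+0+0+0+0+0 mod 2 = 1
  c[14] = d·G[:,14] = (10111100011010010100101110)·(00000000001000000000000000) mod 2 = 0+0+0+0+0+0+0+0+0+0+1+0+0+0+0+0+0+0+0+0+0+0+0+0+0+0 mod 2 = 1
  c[15] = d·G[:,15] = (10111100011010010100101110)·(00000000000111111111111111) mod 2 = 0+0+0+0+0+0+0+0+0+0+0+0+1+0+0+1+0+1+0+0+1+0+1+1+1+0 mod 2 = 1
  c[16] = d·G[:,16] = (10111100011010010100101110)·(00000000000100000000000000) mod 2 = 0+0+0+0+0+0+0+0+0+0+0+0+0+0+0+0+0+0+0+0+0+0+0+0+0+0 mod 2 = 0
  c[17] = d·G[:,17] = (10111100011010010100101110)·(00000000000010000000000000) mod 2 = 0+0+0+0+0+0+0+0+0+0+0+0+1+0+0+0+0+0+0+0+0+0+0+0+0+0 mod 2 = 1
  c[18] = d·G[:,18] = (10111100011010010100101110)·(00000000000001000000000000) mod 2 = 0+0+0+0+0+0+0+0+0+0+0+0+0+0+0+0+0+0+0+0+0+0+0+0+0+0 mod 2 = 0
  c[19] = d·G[:,19] = (10111100011010010100101110)·(00000000000000100000000000) mod 2 = 0+0+0+0+0+0+0+0+0+0+0+0+0+0+0+0+0+0+0+0+0+0+0+0+0+0 mod 2 = 0
  c[20] = d·G[:,20] = (10111100011010010100101110)·(00000000000000010000000000) mod 2 = 0+0+0+0+0+0+0+0+0+0+0+0+0+0+0+1+0+0+0+0+0+0+0+0+0+0 mod 2 = 1
  c[21] = d·G[:,21] = (10111100011010010100101110)·(00000000000000001000000000) mod 2 = 0+0+0+0+0+0+0+0+0+0+0+0+0+0+0+0+0+0+0+0+0+0+0+0+0+0 mod 2 = 0
  c[22] = d·G[:,22] = (10111100011010010100101110)·(00000000000000000100000000) mod 2 = 0+0+0+0+0+0+0+0+0+0+0+0+0+0+0+0+0+1+0+0+0+0+0+0+0+0 mod 2 = 1
  c[23] = d·G[:,23] = (10111100011010010100101110)·(00000000000000000010000000) mod 2 = 0+0+0+0+0+0+0+0+0+0+0+0+0+0+0+0+0+0+0+0+0+0+0+0+0+0 mod 2 = 0
  c[24] = d·G[:,24] = (10111100011010010100101110)·(00000000000000000001000000) mod 2 = 0+0+0+0+0+0+0+0+0+0+0+0+0+0+0+0+0+0+0+0+0+0+0+0+0+0 mod 2 = 0
  c[25] = d·G[:,25] = (10111100011010010100101110)·(00000000000000000000100000) mod 2 = 0+0+0+0+0+0+0+0+0+0+0+0+0+0+0+0+0+0+0+0+1+0+0+0+0+0 mod 2 = 1
  c[26] = d·G[:,26] = (10111100011010010100101110)·(00000000000000000000010000) mod 2 = 0+0+0+0+0+0+0+0+0+0+0+0+0+0+0+0+0+0+0+0+0+0+0+0+0+0 mod 2 = 0
  c[27] = d·G[:,27] = (10111100011010010100101110)·(00000000000000000000001000) mod 2 = 0+0+0+0+0+0+0+0+0+0+0+0+0+0+0+0+0+0+0+0+0+0+1+0+0+0 mod 2 = 1
  c[28] = d·G[:,28] = (10111100011010010100101110)·(00000000000000000000000100) mod 2 = 0+0+0+0+0+0+0+0+0+0+0+0+0+0+0+0+0+0+0+0+0+0+0+1+0+0 mod 2 = 1
  c[29] = d·G[:,29] = (10111100011010010100101110)·(00000000000000000000000010) mod 2 = 0+0+0+0+0+0+0+0+0+0+0+0+0+0+0+0+0+0+0+0+0+0+0+0+1+0 mod 2 = 1
  c[30] = d·G[:,30] = (10111100011010010100101110)·(00000000000000000000000001) mod 2 = 0+0+0+0+0+0+0+0+0+0+0+0+0+0+0+0+0+0+0+0+0+0+0+0+0+0 mod 2 = 0
Codeword = 1011011011000111010010100101110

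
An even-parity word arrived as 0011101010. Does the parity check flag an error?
Sum of received bits: 0+0+1+1+1+0+1+0+1+0 = 5; 5 mod 2 = 1. Result is 1 ≠ 0 → error detected.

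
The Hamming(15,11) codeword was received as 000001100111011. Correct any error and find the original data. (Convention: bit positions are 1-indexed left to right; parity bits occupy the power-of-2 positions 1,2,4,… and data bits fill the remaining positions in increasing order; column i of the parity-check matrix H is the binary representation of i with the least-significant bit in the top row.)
Syndrome s = H · r^T (mod 2), r = 000001100111011:
  s[0] = (101010101010101)·(000001100111011) mod 2 = 0+0+0+0+0+0+1+0+0+0+1+0+0+0+1 mod 2 = 1
  s[1] = (011001100110011)·(000001100111011) mod 2 = 0+0+0+0+0+1+1+0+0+1+1+0+0+1+1 mod 2 = 0
  s[2] = (000111100001111)·(000001100111011) mod 2 = 0+0+0+0+0+1+1+0+0+0+0+1+0+1+1 mod 2 = 1
  s[3] = (000000011111111)·(000001100111011) mod 2 = 0+0+0+0+0+0+0+0+0+1+1+1+0+1+1 mod 2 = 1
Syndrome = 1011
Column 13 of H equals this syndrome → error at bit 13 (1-indexed).
Flip bit 13: 000001100111011 → 000001100111111
Extract data bits at positions {3,5,6,7,9,10,11,12,13,14,15}: 00110111111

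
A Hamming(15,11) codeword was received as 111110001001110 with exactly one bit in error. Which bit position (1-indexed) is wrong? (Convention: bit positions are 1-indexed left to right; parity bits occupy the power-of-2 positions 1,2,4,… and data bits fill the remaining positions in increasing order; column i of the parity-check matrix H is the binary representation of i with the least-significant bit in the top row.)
Syndrome s = H · r^T (mod 2), r = 111110001001110:
  s[0] = (101010101010101)·(111110001001110) mod 2 = 1+0+1+0+1+0+0+0+1+0+0+0+1+0+0 mod 2 = 1
  s[1] = (011001100110011)·(111110001001110) mod 2 = 0+1+1+0+0+0+0+0+0+0+0+0+0+1+0 mod 2 = 1
  s[2] = (000111100001111)·(111110001001110) mod 2 = 0+0+0+1+1+0+0+0+0+0+0+1+1+1+0 mod 2 = 1
  s[3] = (000000011111111)·(111110001001110) mod 2 = 0+0+0+0+0+0+0+0+1+0+0+1+1+1+0 mod 2 = 0
Syndrome = 1110
Column i of H is the binary representation of i, so the syndrome is the binary index of the flipped bit.
Read s = 1110 with s[0] as LSB: 1·2^0 + 1·2^1 + 1·2^2 + 0·2^3 = 7.
Error is at bit position 7.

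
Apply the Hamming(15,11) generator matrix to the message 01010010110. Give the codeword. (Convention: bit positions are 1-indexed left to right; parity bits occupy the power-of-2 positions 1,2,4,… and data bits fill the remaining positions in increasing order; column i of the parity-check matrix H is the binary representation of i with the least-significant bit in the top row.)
Codeword c = d · G (mod 2), d = 01010010110:
  c[0] = d·G[:,0] = (01010010110)·(11011010101) mod 2 = 0+1+0+1+0+0+1+0+1+0+0 mod 2 = 0
  c[1] = d·G[:,1] = (01010010110)·(10110110011) mod 2 = 0+0+0+1+0+0+1+0+0+1+0 mod 2 = 1
  c[2] = d·G[:,2] = (01010010110)·(10000000000) mod 2 = 0+0+0+0+0+0+0+0+0+0+0 mod 2 = 0
  c[3] = d·G[:,3] = (01010010110)·(01110001111) mod 2 = 0+1+0+1+0+0+0+0+1+1+0 mod 2 = 0
  c[4] = d·G[:,4] = (01010010110)·(01000000000) mod 2 = 0+1+0+0+0+0+0+0+0+0+0 mod 2 = 1
  c[5] = d·G[:,5] = (01010010110)·(00100000000) mod 2 = 0+0+0+0+0+0+0+0+0+0+0 mod 2 = 0
  c[6] = d·G[:,6] = (01010010110)·(00010000000) mod 2 = 0+0+0+1+0+0+0+0+0+0+0 mod 2 = 1
  c[7] = d·G[:,7] = (01010010110)·(00001111111) mod 2 = 0+0+0+0+0+0+1+0+1+1+0 mod 2 = 1
  c[8] = d·G[:,8] = (01010010110)·(00001000000) mod 2 = 0+0+0+0+0+0+0+0+0+0+0 mod 2 = 0
  c[9] = d·G[:,9] = (01010010110)·(00000100000) mod 2 = 0+0+0+0+0+0+0+0+0+0+0 mod 2 = 0
  c[10] = d·G[:,10] = (01010010110)·(00000010000) mod 2 = 0+0+0+0+0+0+1+0+0+0+0 mod 2 = 1
  c[11] = d·G[:,11] = (01010010110)·(00000001000) mod 2 = 0+0+0+0+0+0+0+0+0+0+0 mod 2 = 0
  c[12] = d·G[:,12] = (01010010110)·(00000000100) mod 2 = 0+0+0+0+0+0+0+0+1+0+0 mod 2 = 1
  c[13] = d·G[:,13] = (01010010110)·(00000000010) mod 2 = 0+0+0+0+0+0+0+0+0+1+0 mod 2 = 1
  c[14] = d·G[:,14] = (01010010110)·(00000000001) mod 2 = 0+0+0+0+0+0+0+0+0+0+0 mod 2 = 0
Codeword = 010010110010110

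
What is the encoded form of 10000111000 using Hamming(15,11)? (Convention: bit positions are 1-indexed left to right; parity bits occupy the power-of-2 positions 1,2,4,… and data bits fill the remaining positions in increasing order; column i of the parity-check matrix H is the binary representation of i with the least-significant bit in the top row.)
Codeword c = d · G (mod 2), d = 10000111000:
  c[0] = d·G[:,0] = (10000111000)·(11011010101) mod 2 = 1+0+0+0+0+0+1+0+0+0+0 mod 2 = 0
  c[1] = d·G[:,1] = (10000111000)·(10110110011) mod 2 = 1+0+0+0+0+1+1+0+0+0+0 mod 2 = 1
  c[2] = d·G[:,2] = (10000111000)·(10000000000) mod 2 = 1+0+0+0+0+0+0+0+0+0+0 mod 2 = 1
  c[3] = d·G[:,3] = (10000111000)·(01110001111) mod 2 = 0+0+0+0+0+0+0+1+0+0+0 mod 2 = 1
  c[4] = d·G[:,4] = (10000111000)·(01000000000) mod 2 = 0+0+0+0+0+0+0+0+0+0+0 mod 2 = 0
  c[5] = d·G[:,5] = (10000111000)·(00100000000) mod 2 = 0+0+0+0+0+0+0+0+0+0+0 mod 2 = 0
  c[6] = d·G[:,6] = (10000111000)·(00010000000) mod 2 = 0+0+0+0+0+0+0+0+0+0+0 mod 2 = 0
  c[7] = d·G[:,7] = (10000111000)·(00001111111) mod 2 = 0+0+0+0+0+1+1+1+0+0+0 mod 2 = 1
  c[8] = d·G[:,8] = (10000111000)·(00001000000) mod 2 = 0+0+0+0+0+0+0+0+0+0+0 mod 2 = 0
  c[9] = d·G[:,9] = (10000111000)·(00000100000) mod 2 = 0+0+0+0+0+1+0+0+0+0+0 mod 2 = 1
  c[10] = d·G[:,10] = (10000111000)·(00000010000) mod 2 = 0+0+0+0+0+0+1+0+0+0+0 mod 2 = 1
  c[11] = d·G[:,11] = (10000111000)·(00000001000) mod 2 = 0+0+0+0+0+0+0+1+0+0+0 mod 2 = 1
  c[12] = d·G[:,12] = (10000111000)·(00000000100) mod 2 = 0+0+0+0+0+0+0+0+0+0+0 mod 2 = 0
  c[13] = d·G[:,13] = (10000111000)·(00000000010) mod 2 = 0+0+0+0+0+0+0+0+0+0+0 mod 2 = 0
  c[14] = d·G[:,14] = (10000111000)·(00000000001) mod 2 = 0+0+0+0+0+0+0+0+0+0+0 mod 2 = 0
Codeword = 011100010111000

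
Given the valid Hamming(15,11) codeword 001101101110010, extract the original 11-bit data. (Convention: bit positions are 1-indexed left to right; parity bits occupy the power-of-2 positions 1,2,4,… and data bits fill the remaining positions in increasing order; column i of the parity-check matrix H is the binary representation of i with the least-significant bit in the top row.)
Parity bits occupy power-of-2 positions; data bits are at positions {3,5,6,7,9,10,11,12,13,14,15} (1-indexed).
Extract: c[3]=1 c[5]=0 c[6]=1 c[7]=1 c[9]=1 c[10]=1 c[11]=1 c[12]=0 c[13]=0 c[14]=1 c[15]=0
Data = 10111110010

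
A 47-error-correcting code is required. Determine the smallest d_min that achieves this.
Correcting t errors requires d_min ≥ 2t + 1 = 2·47 + 1 = 95.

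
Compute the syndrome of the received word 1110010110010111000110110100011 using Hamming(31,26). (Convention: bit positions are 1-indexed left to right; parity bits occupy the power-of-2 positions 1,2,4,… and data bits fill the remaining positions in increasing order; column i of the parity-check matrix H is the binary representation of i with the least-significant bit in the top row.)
Syndrome s = H · r^T (mod 2), r = 1110010110010111000110110100011:
  s[0] = (1010101010101010101010101010101)·(1110010110010111000110110100011) mod 2 = 1+0+1+0+0+0+0+0+1+0+0+0+0+0+1+0+0+0+0+0+1+0+1+0+0+0+0+0+0+0+1 mod 2 = 1
  s[1] = (0110011001100110011001100110011)·(1110010110010111000110110100011) mod 2 = 0+1+1+0+0+1+0+0+0+0+0+0+0+1+1+0+0+0+0+0+0+0+1+0+0+1+0+0+0+1+1 mod 2 = 1
  s[2] = (0001111000011110000111100001111)·(1110010110010111000110110100011) mod 2 = 0+0+0+0+0+1+0+0+0+0+0+1+0+1+1+0+0+0+0+1+1+0+1+0+0+0+0+0+0+1+1 mod 2 = 1
  s[3] = (0000000111111110000000011111111)·(1110010110010111000110110100011) mod 2 = 0+0+0+0+0+0+0+1+1+0+0+1+0+1+1+0+0+0+0+0+0+0+0+1+0+1+0+0+0+1+1 mod 2 = 1
  s[4] = (0000000000000001111111111111111)·(1110010110010111000110110100011) mod 2 = 0+0+0+0+0+0+0+0+0+0+0+0+0+0+0+1+0+0+0+1+1+0+1+1+0+1+0+0+0+1+1 mod 2 = 0
Syndrome = 11110
Non-zero syndrome: error at position 15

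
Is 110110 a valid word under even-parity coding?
Sum of all bits: 1+1+0+1+1+0 = 4; 4 mod 2 = 0. Result is 0 → valid parity.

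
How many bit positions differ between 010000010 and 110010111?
XOR = 100010101, count of 1s = 4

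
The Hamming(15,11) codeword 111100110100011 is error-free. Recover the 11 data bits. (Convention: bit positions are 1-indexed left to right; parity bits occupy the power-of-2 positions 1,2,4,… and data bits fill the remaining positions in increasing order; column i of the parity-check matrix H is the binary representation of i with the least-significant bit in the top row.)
Parity bits occupy power-of-2 positions; data bits are at positions {3,5,6,7,9,10,11,12,13,14,15} (1-indexed).
Extract: c[3]=1 c[5]=0 c[6]=0 c[7]=1 c[9]=0 c[10]=1 c[11]=0 c[12]=0 c[13]=0 c[14]=1 c[15]=1
Data = 10010100011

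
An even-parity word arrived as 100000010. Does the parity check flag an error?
Sum of received bits: 1+0+0+0+0+0+0+1+0 = 2; 2 mod 2 = 0. Result is 0 → no error detected.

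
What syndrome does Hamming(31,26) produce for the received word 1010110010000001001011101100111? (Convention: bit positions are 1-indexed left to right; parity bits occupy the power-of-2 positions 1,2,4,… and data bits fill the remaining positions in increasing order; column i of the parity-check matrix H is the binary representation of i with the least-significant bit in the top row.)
Syndrome s = H · r^T (mod 2), r = 1010110010000001001011101100111:
  s[0] = (1010101010101010101010101010101)·(1010110010000001001011101100111) mod 2 = 1+0+1+0+1+0+0+0+1+0+0+0+0+0+0+0+0+0+1+0+1+0+1+0+1+0+0+0+1+0+1 mod 2 = 0
  s[1] = (0110011001100110011001100110011)·(1010110010000001001011101100111) mod 2 = 0+0+1+0+0+1+0+0+0+0+0+0+0+0+0+0+0+0+1+0+0+1+1+0+0+1+0+0+0+1+1 mod 2 = 0
  s[2] = (0001111000011110000111100001111)·(1010110010000001001011101100111) mod 2 = 0+0+0+0+1+1+0+0+0+0+0+0+0+0+0+0+0+0+0+0+1+1+1+0+0+0+0+0+1+1+1 mod 2 = 0
  s[3] = (0000000111111110000000011111111)·(1010110010000001001011101100111) mod 2 = 0+0+0+0+0+0+0+0+1+0+0+0+0+0+0+0+0+0+0+0+0+0+0+0+1+1+0+0+1+1+1 mod 2 = 0
  s[4] = (0000000000000001111111111111111)·(1010110010000001001011101100111) mod 2 = 0+0+0+0+0+0+0+0+0+0+0+0+0+0+0+1+0+0+1+0+1+1+1+0+1+1+0+0+1+1+1 mod 2 = 0
Syndrome = 00000
s = 0: no error detected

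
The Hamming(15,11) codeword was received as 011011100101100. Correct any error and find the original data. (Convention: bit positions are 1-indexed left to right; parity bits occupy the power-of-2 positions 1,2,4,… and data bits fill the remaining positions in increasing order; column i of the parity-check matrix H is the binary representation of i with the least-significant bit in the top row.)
Syndrome s = H · r^T (mod 2), r = 011011100101100:
  s[0] = (101010101010101)·(011011100101100) mod 2 = 0+0+1+0+1+0+1+0+0+0+0+0+1+0+0 mod 2 = 0
  s[1] = (011001100110011)·(011011100101100) mod 2 = 0+1+1+0+0+1+1+0+0+1+0+0+0+0+0 mod 2 = 1
  s[2] = (000111100001111)·(011011100101100) mod 2 = 0+0+0+0+1+1+1+0+0+0+0+1+1+0+0 mod 2 = 1
  s[3] = (000000011111111)·(011011100101100) mod 2 = 0+0+0+0+0+0+0+0+0+1+0+1+1+0+0 mod 2 = 1
Syndrome = 0111
Column 14 of H equals this syndrome → error at bit 14 (1-indexed).
Flip bit 14: 011011100101100 → 011011100101110
Extract data bits at positions {3,5,6,7,9,10,11,12,13,14,15}: 11110101110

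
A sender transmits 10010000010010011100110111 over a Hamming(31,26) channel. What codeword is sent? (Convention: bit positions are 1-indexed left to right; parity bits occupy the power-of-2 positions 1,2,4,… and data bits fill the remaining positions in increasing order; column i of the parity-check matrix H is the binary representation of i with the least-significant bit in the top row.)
Codeword c = d · G (mod 2), d = 10010000010010011100110111:
  c[0] = d·G[:,0] = (10010000010010011100110111)·(11011010101101010101010101) mod 2 = 1+0+0+1+0+0+0+0+0+0+0+0+0+0+0+1+0+1+0+0+0+1+0+1+0+1 mod 2 = 1
  c[1] = d·G[:,1] = (10010000010010011100110111)·(10110110011011001100110011) mod 2 = 1+0+0+1+0+0+0+0+0+1+0+0+1+0+0+0+1+1+0+0+1+1+0+0+1+1 mod 2 = 0
  c[2] = d·G[:,2] = (10010000010010011100110111)·(10000000000000000000000000) mod 2 = 1+0+0+0+0+0+0+0+0+0+0+0+0+0+0+0+0+0+0+0+0+0+0+0+0+0 mod 2 = 1
  c[3] = d·G[:,3] = (10010000010010011100110111)·(01110001111000111100001111) mod 2 = 0+0+0+1+0+0+0+0+0+1+0+0+0+0+0+1+1+1+0+0+0+0+0+1+1+1 mod 2 = 0
  c[4] = d·G[:,4] = (10010000010010011100110111)·(01000000000000000000000000) mod 2 = 0+0+0+0+0+0+0+0+0+0+0+0+0+0+0+0+0+0+0+0+0+0+0+0+0+0 mod 2 = 0
  c[5] = d·G[:,5] = (10010000010010011100110111)·(00100000000000000000000000) mod 2 = 0+0+0+0+0+0+0+0+0+0+0+0+0+0+0+0+0+0+0+0+0+0+0+0+0+0 mod 2 = 0
  c[6] = d·G[:,6] = (10010000010010011100110111)·(00010000000000000000000000) mod 2 = 0+0+0+1+0+0+0+0+0+0+0+0+0+0+0+0+0+0+0+0+0+0+0+0+0+0 mod 2 = 1
  c[7] = d·G[:,7] = (10010000010010011100110111)·(00001111111000000011111111) mod 2 = 0+0+0+0+0+0+0+0+0+1+0+0+0+0+0+0+0+0+0+0+1+1+0+1+1+1 mod 2 = 0
  c[8] = d·G[:,8] = (10010000010010011100110111)·(00001000000000000000000000) mod 2 = 0+0+0+0+0+0+0+0+0+0+0+0+0+0+0+0+0+0+0+0+0+0+0+0+0+0 mod 2 = 0
  c[9] = d·G[:,9] = (10010000010010011100110111)·(00000100000000000000000000) mod 2 = 0+0+0+0+0+0+0+0+0+0+0+0+0+0+0+0+0+0+0+0+0+0+0+0+0+0 mod 2 = 0
  c[10] = d·G[:,10] = (10010000010010011100110111)·(00000010000000000000000000) mod 2 = 0+0+0+0+0+0+0+0+0+0+0+0+0+0+0+0+0+0+0+0+0+0+0+0+0+0 mod 2 = 0
  c[11] = d·G[:,11] = (10010000010010011100110111)·(00000001000000000000000000) mod 2 = 0+0+0+0+0+0+0+0+0+0+0+0+0+0+0+0+0+0+0+0+0+0+0+0+0+0 mod 2 = 0
  c[12] = d·G[:,12] = (10010000010010011100110111)·(00000000100000000000000000) mod 2 = 0+0+0+0+0+0+0+0+0+0+0+0+0+0+0+0+0+0+0+0+0+0+0+0+0+0 mod 2 = 0
  c[13] = d·G[:,13] = (10010000010010011100110111)·(00000000010000000000000000) mod 2 = 0+0+0+0+0+0+0+0+0+1+0+0+0+0+0+0+0+0+0+0+0+0+0+0+0+0 mod 2 = 1
  c[14] = d·G[:,14] = (10010000010010011100110111)·(00000000001000000000000000) mod 2 = 0+0+0+0+0+0+0+0+0+0+0+0+0+0+0+0+0+0+0+0+0+0+0+0+0+0 mod 2 = 0
  c[15] = d·G[:,15] = (10010000010010011100110111)·(00000000000111111111111111) mod 2 = 0+0+0+0+0+0+0+0+0+0+0+0+1+0+0+1+1+1+0+0+1+1+0+1+1+1 mod 2 = 1
  c[16] = d·G[:,16] = (10010000010010011100110111)·(00000000000100000000000000) mod 2 = 0+0+0+0+0+0+0+0+0+0+0+0+0+0+0+0+0+0+0+0+0+0+0+0+0+0 mod 2 = 0
  c[17] = d·G[:,17] = (10010000010010011100110111)·(00000000000010000000000000) mod 2 = 0+0+0+0+0+0+0+0+0+0+0+0+1+0+0+0+0+0+0+0+0+0+0+0+0+0 mod 2 = 1
  c[18] = d·G[:,18] = (10010000010010011100110111)·(00000000000001000000000000) mod 2 = 0+0+0+0+0+0+0+0+0+0+0+0+0+0+0+0+0+0+0+0+0+0+0+0+0+0 mod 2 = 0
  c[19] = d·G[:,19] = (10010000010010011100110111)·(00000000000000100000000000) mod 2 = 0+0+0+0+0+0+0+0+0+0+0+0+0+0+0+0+0+0+0+0+0+0+0+0+0+0 mod 2 = 0
  c[20] = d·G[:,20] = (10010000010010011100110111)·(00000000000000010000000000) mod 2 = 0+0+0+0+0+0+0+0+0+0+0+0+0+0+0+1+0+0+0+0+0+0+0+0+0+0 mod 2 = 1
  c[21] = d·G[:,21] = (10010000010010011100110111)·(00000000000000001000000000) mod 2 = 0+0+0+0+0+0+0+0+0+0+0+0+0+0+0+0+1+0+0+0+0+0+0+0+0+0 mod 2 = 1
  c[22] = d·G[:,22] = (10010000010010011100110111)·(00000000000000000100000000) mod 2 = 0+0+0+0+0+0+0+0+0+0+0+0+0+0+0+0+0+1+0+0+0+0+0+0+0+0 mod 2 = 1
  c[23] = d·G[:,23] = (10010000010010011100110111)·(00000000000000000010000000) mod 2 = 0+0+0+0+0+0+0+0+0+0+0+0+0+0+0+0+0+0+0+0+0+0+0+0+0+0 mod 2 = 0
  c[24] = d·G[:,24] = (10010000010010011100110111)·(00000000000000000001000000) mod 2 = 0+0+0+0+0+0+0+0+0+0+0+0+0+0+0+0+0+0+0+0+0+0+0+0+0+0 mod 2 = 0
  c[25] = d·G[:,25] = (10010000010010011100110111)·(00000000000000000000100000) mod 2 = 0+0+0+0+0+0+0+0+0+0+0+0+0+0+0+0+0+0+0+0+1+0+0+0+0+0 mod 2 = 1
  c[26] = d·G[:,26] = (10010000010010011100110111)·(00000000000000000000010000) mod 2 = 0+0+0+0+0+0+0+0+0+0+0+0+0+0+0+0+0+0+0+0+0+1+0+0+0+0 mod 2 = 1
  c[27] = d·G[:,27] = (10010000010010011100110111)·(00000000000000000000001000) mod 2 = 0+0+0+0+0+0+0+0+0+0+0+0+0+0+0+0+0+0+0+0+0+0+0+0+0+0 mod 2 = 0
  c[28] = d·G[:,28] = (10010000010010011100110111)·(00000000000000000000000100) mod 2 = 0+0+0+0+0+0+0+0+0+0+0+0+0+0+0+0+0+0+0+0+0+0+0+1+0+0 mod 2 = 1
  c[29] = d·G[:,29] = (10010000010010011100110111)·(00000000000000000000000010) mod 2 = 0+0+0+0+0+0+0+0+0+0+0+0+0+0+0+0+0+0+0+0+0+0+0+0+1+0 mod 2 = 1
  c[30] = d·G[:,30] = (10010000010010011100110111)·(00000000000000000000000001) mod 2 = 0+0+0+0+0+0+0+0+0+0+0+0+0+0+0+0+0+0+0+0+0+0+0+0+0+1 mod 2 = 1
Codeword = 1010001000000101010011100110111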